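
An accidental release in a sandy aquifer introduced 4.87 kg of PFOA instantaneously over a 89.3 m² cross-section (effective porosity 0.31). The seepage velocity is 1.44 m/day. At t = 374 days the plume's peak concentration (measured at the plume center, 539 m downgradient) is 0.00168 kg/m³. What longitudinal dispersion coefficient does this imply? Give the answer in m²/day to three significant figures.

At the plume center C_max = M/(n_e·A·√(4πDt)), so D = M²/(4πt·(n_e·A·C_max)²).
n_e·A·C_max = 0.31 × 89.3 × 0.00168 = 0.04651 kg/m.
D = 4.87²/(4π × 374 × 0.04651²) = 2.33 m²/day.

2.33 m²/day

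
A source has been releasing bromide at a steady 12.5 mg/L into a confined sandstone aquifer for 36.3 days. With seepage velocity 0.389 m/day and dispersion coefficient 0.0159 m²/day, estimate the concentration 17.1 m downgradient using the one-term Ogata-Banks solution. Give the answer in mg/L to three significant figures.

For a continuous step input, C/C₀ ≈ ½·erfc((x−vt)/(2√(Dt))).
vt = 0.389 × 36.3 = 14.1207 m and 2√(Dt) = 2√(0.0159 × 36.3) = 1.519 m.
Argument (x−vt)/(2√(Dt)) = (17.1 − 14.1207)/1.519 = 1.961; ½·erfc(1.961) = 0.002775.
C = 12.5 × 0.002775 = 0.0347 mg/L.

0.0347 mg/L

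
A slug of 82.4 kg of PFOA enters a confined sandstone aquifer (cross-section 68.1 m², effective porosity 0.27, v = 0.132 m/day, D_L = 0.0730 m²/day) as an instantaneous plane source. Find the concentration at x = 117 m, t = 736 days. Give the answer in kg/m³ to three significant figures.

0.0276 kg/m³

For an instantaneous plane source, C(x,t) = M/(n_e·A·√(4πDt)) · exp(−(x−vt)²/(4Dt)), with n_e·A the pore (flow) area.
Plume center vt = 0.132 × 736 = 97.152 m, so the well at 117 m is 19.848 m downgradient of the peak.
√(4πDt) = 25.98 m, giving peak height M/(n_e·A·√(4πDt)) = 82.4/(0.27 × 68.1 × 25.98) = 0.1725 kg/m³.
(x−vt)²/(4Dt) = (19.848)²/(4 × 0.0730 × 736) = 1.833; exp(−1.833) = 0.1599.
C = 0.1725 × 0.1599 = 0.0276 kg/m³.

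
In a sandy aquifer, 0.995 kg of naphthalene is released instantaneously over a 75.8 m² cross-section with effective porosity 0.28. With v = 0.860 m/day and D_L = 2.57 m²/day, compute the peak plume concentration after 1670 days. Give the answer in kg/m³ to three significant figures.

0.000202 kg/m³

The peak of an instantaneous 1D plume sits at x = vt; there the Gaussian factor is 1 and C_max = M/(n_e·A·√(4πDt)), where n_e·A is the pore area the mass is dissolved in.
√(4πDt) = √(4π × 2.57 × 1670) = 232.2 m, so C_max = 0.995/(0.28 × 75.8 × 232.2) = 0.000202 kg/m³.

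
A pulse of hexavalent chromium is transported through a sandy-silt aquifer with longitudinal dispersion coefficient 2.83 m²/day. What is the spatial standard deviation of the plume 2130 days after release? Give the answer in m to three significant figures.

110 m

Dispersive spreading gives a Gaussian with σ² = 2Dt; advection only shifts the center.
σ = √(2 × 2.83 × 2130) = 110 m.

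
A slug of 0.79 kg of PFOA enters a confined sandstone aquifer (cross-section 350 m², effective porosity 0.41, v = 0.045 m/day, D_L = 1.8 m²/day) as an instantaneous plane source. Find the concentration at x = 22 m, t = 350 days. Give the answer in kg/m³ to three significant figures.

6.09e-05 kg/m³

For an instantaneous plane source, C(x,t) = M/(n_e·A·√(4πDt)) · exp(−(x−vt)²/(4Dt)), with n_e·A the pore (flow) area.
Plume center vt = 0.045 × 350 = 15.75 m, so the well at 22 m is 6.25 m downgradient of the peak.
√(4πDt) = 88.98 m, giving peak height M/(n_e·A·√(4πDt)) = 0.79/(0.41 × 350 × 88.98) = 6.187e-05 kg/m³.
(x−vt)²/(4Dt) = (6.25)²/(4 × 1.8 × 350) = 0.01550; exp(−0.01550) = 0.9846.
C = 6.187e-05 × 0.9846 = 6.09e-05 kg/m³.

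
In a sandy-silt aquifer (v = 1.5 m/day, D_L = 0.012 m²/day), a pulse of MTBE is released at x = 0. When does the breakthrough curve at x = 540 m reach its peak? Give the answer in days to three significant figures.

For the 1D instantaneous-source solution, setting ∂C/∂t = 0 at fixed x gives v²t² + 2Dt − x² = 0, so t = (√(D² + v²x²) − D)/v².
√(D² + v²x²) = √(0.012² + 1.5² × 540²) = 810.0; v² = 2.25.
t = (810.0 − 0.012)/2.25 = 360 days (vs. the pure-advection estimate x/v = 360 d).

360 days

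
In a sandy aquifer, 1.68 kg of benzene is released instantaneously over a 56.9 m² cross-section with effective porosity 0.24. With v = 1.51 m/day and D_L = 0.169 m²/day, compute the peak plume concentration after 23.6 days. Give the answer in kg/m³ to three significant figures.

0.0174 kg/m³

The peak of an instantaneous 1D plume sits at x = vt; there the Gaussian factor is 1 and C_max = M/(n_e·A·√(4πDt)), where n_e·A is the pore area the mass is dissolved in.
√(4πDt) = √(4π × 0.169 × 23.6) = 7.080 m, so C_max = 1.68/(0.24 × 56.9 × 7.080) = 0.0174 kg/m³.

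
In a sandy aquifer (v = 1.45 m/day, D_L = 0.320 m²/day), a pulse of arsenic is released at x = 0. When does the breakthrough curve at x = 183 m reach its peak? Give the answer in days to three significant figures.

126 days

For the 1D instantaneous-source solution, setting ∂C/∂t = 0 at fixed x gives v²t² + 2Dt − x² = 0, so t = (√(D² + v²x²) − D)/v².
√(D² + v²x²) = √(0.320² + 1.45² × 183²) = 265.4; v² = 2.1025.
t = (265.4 − 0.320)/2.1025 = 126 days (vs. the pure-advection estimate x/v = 126 d).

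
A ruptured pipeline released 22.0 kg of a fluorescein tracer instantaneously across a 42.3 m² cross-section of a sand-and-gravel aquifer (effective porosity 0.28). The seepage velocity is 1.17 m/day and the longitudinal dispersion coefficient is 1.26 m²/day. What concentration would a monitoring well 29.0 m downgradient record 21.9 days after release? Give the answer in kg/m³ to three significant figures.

For an instantaneous plane source, C(x,t) = M/(n_e·A·√(4πDt)) · exp(−(x−vt)²/(4Dt)), with n_e·A the pore (flow) area.
Plume center vt = 1.17 × 21.9 = 25.623 m, so the well at 29.0 m is 3.377 m downgradient of the peak.
√(4πDt) = 18.62 m, giving peak height M/(n_e·A·√(4πDt)) = 22.0/(0.28 × 42.3 × 18.62) = 0.09976 kg/m³.
(x−vt)²/(4Dt) = (3.377)²/(4 × 1.26 × 21.9) = 0.1033; exp(−0.1033) = 0.9019.
C = 0.09976 × 0.9019 = 0.0900 kg/m³.

0.0900 kg/m³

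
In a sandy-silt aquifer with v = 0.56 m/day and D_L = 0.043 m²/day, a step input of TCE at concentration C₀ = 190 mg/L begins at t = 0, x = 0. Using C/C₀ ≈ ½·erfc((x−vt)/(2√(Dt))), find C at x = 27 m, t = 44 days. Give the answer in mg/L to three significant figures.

For a continuous step input, C/C₀ ≈ ½·erfc((x−vt)/(2√(Dt))).
vt = 0.56 × 44 = 24.64 m and 2√(Dt) = 2√(0.043 × 44) = 2.751 m.
Argument (x−vt)/(2√(Dt)) = (27 − 24.64)/2.751 = 0.8579; ½·erfc(0.8579) = 0.1125.
C = 190 × 0.1125 = 21.4 mg/L.

21.4 mg/L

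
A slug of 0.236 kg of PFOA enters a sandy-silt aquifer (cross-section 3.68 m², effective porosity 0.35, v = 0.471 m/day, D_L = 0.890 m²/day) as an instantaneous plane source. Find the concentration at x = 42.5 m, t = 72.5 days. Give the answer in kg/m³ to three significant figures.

For an instantaneous plane source, C(x,t) = M/(n_e·A·√(4πDt)) · exp(−(x−vt)²/(4Dt)), with n_e·A the pore (flow) area.
Plume center vt = 0.471 × 72.5 = 34.1475 m, so the well at 42.5 m is 8.3525 m downgradient of the peak.
√(4πDt) = 28.48 m, giving peak height M/(n_e·A·√(4πDt)) = 0.236/(0.35 × 3.68 × 28.48) = 0.006434 kg/m³.
(x−vt)²/(4Dt) = (8.3525)²/(4 × 0.890 × 72.5) = 0.2703; exp(−0.2703) = 0.7632.
C = 0.006434 × 0.7632 = 0.00491 kg/m³.

0.00491 kg/m³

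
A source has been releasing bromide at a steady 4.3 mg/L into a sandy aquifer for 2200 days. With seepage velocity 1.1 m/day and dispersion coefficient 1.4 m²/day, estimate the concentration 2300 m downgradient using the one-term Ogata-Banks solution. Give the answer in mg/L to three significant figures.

For a continuous step input, C/C₀ ≈ ½·erfc((x−vt)/(2√(Dt))).
vt = 1.1 × 2200 = 2420 m and 2√(Dt) = 2√(1.4 × 2200) = 111.0 m.
Argument (x−vt)/(2√(Dt)) = (2300 − 2420)/111.0 = -1.081; ½·erfc(-1.081) = 0.9368.
C = 4.3 × 0.9368 = 4.03 mg/L.

4.03 mg/L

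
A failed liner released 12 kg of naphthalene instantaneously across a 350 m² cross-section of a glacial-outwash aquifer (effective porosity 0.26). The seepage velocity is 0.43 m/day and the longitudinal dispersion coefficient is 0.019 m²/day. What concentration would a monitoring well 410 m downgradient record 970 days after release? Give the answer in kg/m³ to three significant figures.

For an instantaneous plane source, C(x,t) = M/(n_e·A·√(4πDt)) · exp(−(x−vt)²/(4Dt)), with n_e·A the pore (flow) area.
Plume center vt = 0.43 × 970 = 417.1 m, so the well at 410 m is 7.1 m upgradient of the peak.
√(4πDt) = 15.22 m, giving peak height M/(n_e·A·√(4πDt)) = 12/(0.26 × 350 × 15.22) = 0.008664 kg/m³.
(x−vt)²/(4Dt) = (-7.1)²/(4 × 0.019 × 970) = 0.6838; exp(−0.6838) = 0.5047.
C = 0.008664 × 0.5047 = 0.00437 kg/m³.

0.00437 kg/m³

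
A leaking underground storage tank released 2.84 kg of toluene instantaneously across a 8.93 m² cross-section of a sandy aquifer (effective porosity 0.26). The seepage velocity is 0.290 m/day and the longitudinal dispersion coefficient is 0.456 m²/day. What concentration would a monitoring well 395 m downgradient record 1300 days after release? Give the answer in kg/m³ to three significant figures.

For an instantaneous plane source, C(x,t) = M/(n_e·A·√(4πDt)) · exp(−(x−vt)²/(4Dt)), with n_e·A the pore (flow) area.
Plume center vt = 0.290 × 1300 = 377 m, so the well at 395 m is 18 m downgradient of the peak.
√(4πDt) = 86.31 m, giving peak height M/(n_e·A·√(4πDt)) = 2.84/(0.26 × 8.93 × 86.31) = 0.01417 kg/m³.
(x−vt)²/(4Dt) = (18)²/(4 × 0.456 × 1300) = 0.1366; exp(−0.1366) = 0.8723.
C = 0.01417 × 0.8723 = 0.0124 kg/m³.

0.0124 kg/m³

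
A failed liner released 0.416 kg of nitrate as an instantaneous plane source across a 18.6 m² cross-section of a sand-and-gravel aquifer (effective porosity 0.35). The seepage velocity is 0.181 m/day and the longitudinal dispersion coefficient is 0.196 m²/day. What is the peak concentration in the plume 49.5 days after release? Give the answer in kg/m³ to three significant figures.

The peak of an instantaneous 1D plume sits at x = vt; there the Gaussian factor is 1 and C_max = M/(n_e·A·√(4πDt)), where n_e·A is the pore area the mass is dissolved in.
√(4πDt) = √(4π × 0.196 × 49.5) = 11.04 m, so C_max = 0.416/(0.35 × 18.6 × 11.04) = 0.00579 kg/m³.

0.00579 kg/m³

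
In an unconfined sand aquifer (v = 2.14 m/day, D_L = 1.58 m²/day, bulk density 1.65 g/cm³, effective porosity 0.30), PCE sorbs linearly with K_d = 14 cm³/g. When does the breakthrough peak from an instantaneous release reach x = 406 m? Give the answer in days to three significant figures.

14800 days

Retardation factor R = 1 + ρ_b·K_d/n = 1 + 1.65 × 14/0.30 = 78.00.
Sorption retards both mechanisms: v_R = v/R = 0.02744 m/day, D_R = D/R = 0.02026 m²/day.
Peak time from v_R²t² + 2D_R t − x² = 0: t = (√(D_R² + v_R²x²) − D_R)/v_R².
√(D_R² + v_R²x²) = √(0.02026² + 0.02744² × 406²) = 11.14; v_R² = 0.0007530.
t = (11.14 − 0.02026)/0.0007530 = 14800 days.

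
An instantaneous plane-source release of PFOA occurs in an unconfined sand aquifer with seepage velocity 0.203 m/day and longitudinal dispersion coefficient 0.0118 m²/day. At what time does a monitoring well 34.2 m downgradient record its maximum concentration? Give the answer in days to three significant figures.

168 days

For the 1D instantaneous-source solution, setting ∂C/∂t = 0 at fixed x gives v²t² + 2Dt − x² = 0, so t = (√(D² + v²x²) − D)/v².
√(D² + v²x²) = √(0.0118² + 0.203² × 34.2²) = 6.943; v² = 0.041209.
t = (6.943 − 0.0118)/0.041209 = 168 days (vs. the pure-advection estimate x/v = 168 d).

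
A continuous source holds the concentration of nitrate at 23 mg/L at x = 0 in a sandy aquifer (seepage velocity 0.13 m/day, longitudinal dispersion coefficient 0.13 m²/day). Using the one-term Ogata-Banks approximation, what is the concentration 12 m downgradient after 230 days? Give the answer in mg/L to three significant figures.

For a continuous step input, C/C₀ ≈ ½·erfc((x−vt)/(2√(Dt))).
vt = 0.13 × 230 = 29.9 m and 2√(Dt) = 2√(0.13 × 230) = 10.94 m.
Argument (x−vt)/(2√(Dt)) = (12 − 29.9)/10.94 = -1.636; ½·erfc(-1.636) = 0.9897.
C = 23 × 0.9897 = 22.8 mg/L.

22.8 mg/L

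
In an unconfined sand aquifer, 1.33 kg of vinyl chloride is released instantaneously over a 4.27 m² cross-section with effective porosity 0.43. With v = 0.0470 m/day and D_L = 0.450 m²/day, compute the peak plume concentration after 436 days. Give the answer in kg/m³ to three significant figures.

0.0146 kg/m³

The peak of an instantaneous 1D plume sits at x = vt; there the Gaussian factor is 1 and C_max = M/(n_e·A·√(4πDt)), where n_e·A is the pore area the mass is dissolved in.
√(4πDt) = √(4π × 0.450 × 436) = 49.65 m, so C_max = 1.33/(0.43 × 4.27 × 49.65) = 0.0146 kg/m³.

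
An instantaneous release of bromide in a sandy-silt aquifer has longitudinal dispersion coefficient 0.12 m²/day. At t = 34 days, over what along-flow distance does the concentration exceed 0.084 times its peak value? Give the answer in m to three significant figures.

The plume is Gaussian with σ = √(2Dt) = √(2 × 0.12 × 34) = 2.857 m.
C/C_peak = exp(−Δx²/(2σ²)) = 0.084 ⇒ Δx = σ·√(−2 ln 0.084) = 2.857 × 2.226 = 6.360 m.
Width = 2Δx = 12.7 m.

12.7 m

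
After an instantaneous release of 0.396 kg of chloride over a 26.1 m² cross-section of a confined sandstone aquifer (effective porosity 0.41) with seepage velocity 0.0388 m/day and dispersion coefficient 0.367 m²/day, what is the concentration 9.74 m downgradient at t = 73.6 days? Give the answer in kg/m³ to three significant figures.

0.00130 kg/m³

For an instantaneous plane source, C(x,t) = M/(n_e·A·√(4πDt)) · exp(−(x−vt)²/(4Dt)), with n_e·A the pore (flow) area.
Plume center vt = 0.0388 × 73.6 = 2.85568 m, so the well at 9.74 m is 6.88432 m downgradient of the peak.
√(4πDt) = 18.42 m, giving peak height M/(n_e·A·√(4πDt)) = 0.396/(0.41 × 26.1 × 18.42) = 0.002009 kg/m³.
(x−vt)²/(4Dt) = (6.88432)²/(4 × 0.367 × 73.6) = 0.4387; exp(−0.4387) = 0.6449.
C = 0.002009 × 0.6449 = 0.00130 kg/m³.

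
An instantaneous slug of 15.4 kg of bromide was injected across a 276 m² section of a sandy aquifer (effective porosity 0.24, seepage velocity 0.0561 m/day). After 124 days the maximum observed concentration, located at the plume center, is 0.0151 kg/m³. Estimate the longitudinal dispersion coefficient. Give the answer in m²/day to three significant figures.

0.152 m²/day

At the plume center C_max = M/(n_e·A·√(4πDt)), so D = M²/(4πt·(n_e·A·C_max)²).
n_e·A·C_max = 0.24 × 276 × 0.0151 = 1.000 kg/m.
D = 15.4²/(4π × 124 × 1.000²) = 0.152 m²/day.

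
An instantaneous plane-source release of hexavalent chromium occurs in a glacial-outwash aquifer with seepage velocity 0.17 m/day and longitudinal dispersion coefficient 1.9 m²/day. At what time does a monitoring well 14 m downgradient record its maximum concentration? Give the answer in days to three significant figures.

39.6 days

For the 1D instantaneous-source solution, setting ∂C/∂t = 0 at fixed x gives v²t² + 2Dt − x² = 0, so t = (√(D² + v²x²) − D)/v².
√(D² + v²x²) = √(1.9² + 0.17² × 14²) = 3.045; v² = 0.0289.
t = (3.045 − 1.9)/0.0289 = 39.6 days (vs. the pure-advection estimate x/v = 82.4 d).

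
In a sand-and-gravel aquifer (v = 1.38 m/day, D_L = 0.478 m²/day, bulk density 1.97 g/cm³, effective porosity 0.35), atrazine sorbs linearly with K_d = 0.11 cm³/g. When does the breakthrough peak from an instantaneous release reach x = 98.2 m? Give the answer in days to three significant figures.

115 days

Retardation factor R = 1 + ρ_b·K_d/n = 1 + 1.97 × 0.11/0.35 = 1.619.
Sorption retards both mechanisms: v_R = v/R = 0.8524 m/day, D_R = D/R = 0.2952 m²/day.
Peak time from v_R²t² + 2D_R t − x² = 0: t = (√(D_R² + v_R²x²) − D_R)/v_R².
√(D_R² + v_R²x²) = √(0.2952² + 0.8524² × 98.2²) = 83.71; v_R² = 0.7266.
t = (83.71 − 0.2952)/0.7266 = 115 days.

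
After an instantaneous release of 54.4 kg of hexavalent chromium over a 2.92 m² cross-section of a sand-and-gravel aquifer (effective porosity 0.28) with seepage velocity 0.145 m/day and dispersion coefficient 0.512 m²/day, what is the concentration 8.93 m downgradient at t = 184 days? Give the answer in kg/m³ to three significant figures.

0.838 kg/m³

For an instantaneous plane source, C(x,t) = M/(n_e·A·√(4πDt)) · exp(−(x−vt)²/(4Dt)), with n_e·A the pore (flow) area.
Plume center vt = 0.145 × 184 = 26.68 m, so the well at 8.93 m is 17.75 m upgradient of the peak.
√(4πDt) = 34.41 m, giving peak height M/(n_e·A·√(4πDt)) = 54.4/(0.28 × 2.92 × 34.41) = 1.934 kg/m³.
(x−vt)²/(4Dt) = (-17.75)²/(4 × 0.512 × 184) = 0.8361; exp(−0.8361) = 0.4334.
C = 1.934 × 0.4334 = 0.838 kg/m³.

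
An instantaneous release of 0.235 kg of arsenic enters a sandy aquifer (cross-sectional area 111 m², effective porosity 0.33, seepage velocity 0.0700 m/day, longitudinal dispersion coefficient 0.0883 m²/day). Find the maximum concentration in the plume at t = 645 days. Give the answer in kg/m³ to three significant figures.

0.000240 kg/m³

The peak of an instantaneous 1D plume sits at x = vt; there the Gaussian factor is 1 and C_max = M/(n_e·A·√(4πDt)), where n_e·A is the pore area the mass is dissolved in.
√(4πDt) = √(4π × 0.0883 × 645) = 26.75 m, so C_max = 0.235/(0.33 × 111 × 26.75) = 0.000240 kg/m³.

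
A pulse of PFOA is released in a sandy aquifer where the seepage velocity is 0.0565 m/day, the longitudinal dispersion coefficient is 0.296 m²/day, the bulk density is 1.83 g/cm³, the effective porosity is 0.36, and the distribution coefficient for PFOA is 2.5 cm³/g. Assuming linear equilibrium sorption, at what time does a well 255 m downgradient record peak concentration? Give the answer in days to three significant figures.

Retardation factor R = 1 + ρ_b·K_d/n = 1 + 1.83 × 2.5/0.36 = 13.71.
Sorption retards both mechanisms: v_R = v/R = 0.004121 m/day, D_R = D/R = 0.02159 m²/day.
Peak time from v_R²t² + 2D_R t − x² = 0: t = (√(D_R² + v_R²x²) − D_R)/v_R².
√(D_R² + v_R²x²) = √(0.02159² + 0.004121² × 255²) = 1.051; v_R² = 1.698e-05.
t = (1.051 − 0.02159)/1.698e-05 = 60600 days.

60600 days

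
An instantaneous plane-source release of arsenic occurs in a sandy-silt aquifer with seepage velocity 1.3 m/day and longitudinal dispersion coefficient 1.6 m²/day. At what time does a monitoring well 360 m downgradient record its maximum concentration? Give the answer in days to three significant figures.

276 days

For the 1D instantaneous-source solution, setting ∂C/∂t = 0 at fixed x gives v²t² + 2Dt − x² = 0, so t = (√(D² + v²x²) − D)/v².
√(D² + v²x²) = √(1.6² + 1.3² × 360²) = 468.0; v² = 1.69.
t = (468.0 − 1.6)/1.69 = 276 days (vs. the pure-advection estimate x/v = 277 d).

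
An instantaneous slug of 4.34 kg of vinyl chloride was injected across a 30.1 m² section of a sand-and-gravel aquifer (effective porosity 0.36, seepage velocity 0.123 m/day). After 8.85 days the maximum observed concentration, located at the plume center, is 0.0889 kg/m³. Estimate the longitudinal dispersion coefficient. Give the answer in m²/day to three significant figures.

0.183 m²/day

At the plume center C_max = M/(n_e·A·√(4πDt)), so D = M²/(4πt·(n_e·A·C_max)²).
n_e·A·C_max = 0.36 × 30.1 × 0.0889 = 0.9633 kg/m.
D = 4.34²/(4π × 8.85 × 0.9633²) = 0.183 m²/day.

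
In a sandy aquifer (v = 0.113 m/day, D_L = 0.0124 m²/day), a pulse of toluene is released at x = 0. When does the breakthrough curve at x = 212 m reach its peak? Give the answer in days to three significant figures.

1880 days

For the 1D instantaneous-source solution, setting ∂C/∂t = 0 at fixed x gives v²t² + 2Dt − x² = 0, so t = (√(D² + v²x²) − D)/v².
√(D² + v²x²) = √(0.0124² + 0.113² × 212²) = 23.96; v² = 0.012769.
t = (23.96 − 0.0124)/0.012769 = 1880 days (vs. the pure-advection estimate x/v = 1880 d).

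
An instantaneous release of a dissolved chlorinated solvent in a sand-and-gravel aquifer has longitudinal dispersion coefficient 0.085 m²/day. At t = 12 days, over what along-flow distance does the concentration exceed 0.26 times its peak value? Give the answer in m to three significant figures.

The plume is Gaussian with σ = √(2Dt) = √(2 × 0.085 × 12) = 1.428 m.
C/C_peak = exp(−Δx²/(2σ²)) = 0.26 ⇒ Δx = σ·√(−2 ln 0.26) = 1.428 × 1.641 = 2.343 m.
Width = 2Δx = 4.69 m.

4.69 m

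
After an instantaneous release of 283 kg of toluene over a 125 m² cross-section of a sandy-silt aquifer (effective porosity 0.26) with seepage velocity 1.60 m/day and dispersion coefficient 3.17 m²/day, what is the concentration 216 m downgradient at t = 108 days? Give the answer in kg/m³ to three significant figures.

0.0340 kg/m³

For an instantaneous plane source, C(x,t) = M/(n_e·A·√(4πDt)) · exp(−(x−vt)²/(4Dt)), with n_e·A the pore (flow) area.
Plume center vt = 1.60 × 108 = 172.8 m, so the well at 216 m is 43.2 m downgradient of the peak.
√(4πDt) = 65.59 m, giving peak height M/(n_e·A·√(4πDt)) = 283/(0.26 × 125 × 65.59) = 0.1328 kg/m³.
(x−vt)²/(4Dt) = (43.2)²/(4 × 3.17 × 108) = 1.363; exp(−1.363) = 0.2559.
C = 0.1328 × 0.2559 = 0.0340 kg/m³.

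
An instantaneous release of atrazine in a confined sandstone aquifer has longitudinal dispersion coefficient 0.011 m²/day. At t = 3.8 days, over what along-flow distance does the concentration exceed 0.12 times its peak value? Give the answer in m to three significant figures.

1.19 m

The plume is Gaussian with σ = √(2Dt) = √(2 × 0.011 × 3.8) = 0.2891 m.
C/C_peak = exp(−Δx²/(2σ²)) = 0.12 ⇒ Δx = σ·√(−2 ln 0.12) = 0.2891 × 2.059 = 0.5953 m.
Width = 2Δx = 1.19 m.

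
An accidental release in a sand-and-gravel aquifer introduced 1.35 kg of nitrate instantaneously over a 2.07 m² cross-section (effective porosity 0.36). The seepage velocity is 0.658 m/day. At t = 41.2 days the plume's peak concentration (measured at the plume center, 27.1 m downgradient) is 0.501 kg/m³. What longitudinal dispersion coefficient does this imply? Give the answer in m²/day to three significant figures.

0.0253 m²/day

At the plume center C_max = M/(n_e·A·√(4πDt)), so D = M²/(4πt·(n_e·A·C_max)²).
n_e·A·C_max = 0.36 × 2.07 × 0.501 = 0.3733 kg/m.
D = 1.35²/(4π × 41.2 × 0.3733²) = 0.0253 m²/day.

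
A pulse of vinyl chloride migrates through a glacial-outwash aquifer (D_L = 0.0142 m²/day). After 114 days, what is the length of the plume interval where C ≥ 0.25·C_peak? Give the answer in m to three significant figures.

5.99 m

The plume is Gaussian with σ = √(2Dt) = √(2 × 0.0142 × 114) = 1.799 m.
C/C_peak = exp(−Δx²/(2σ²)) = 0.25 ⇒ Δx = σ·√(−2 ln 0.25) = 1.799 × 1.665 = 2.995 m.
Width = 2Δx = 5.99 m.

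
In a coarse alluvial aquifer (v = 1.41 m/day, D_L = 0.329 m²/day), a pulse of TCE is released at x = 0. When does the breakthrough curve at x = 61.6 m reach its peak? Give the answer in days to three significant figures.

43.5 days

For the 1D instantaneous-source solution, setting ∂C/∂t = 0 at fixed x gives v²t² + 2Dt − x² = 0, so t = (√(D² + v²x²) − D)/v².
√(D² + v²x²) = √(0.329² + 1.41² × 61.6²) = 86.86; v² = 1.9881.
t = (86.86 − 0.329)/1.9881 = 43.5 days (vs. the pure-advection estimate x/v = 43.7 d).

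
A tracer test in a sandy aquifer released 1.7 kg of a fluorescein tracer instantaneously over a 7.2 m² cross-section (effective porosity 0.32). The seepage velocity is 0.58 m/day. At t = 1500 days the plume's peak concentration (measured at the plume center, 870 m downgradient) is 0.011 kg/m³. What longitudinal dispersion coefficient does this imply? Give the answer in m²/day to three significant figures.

At the plume center C_max = M/(n_e·A·√(4πDt)), so D = M²/(4πt·(n_e·A·C_max)²).
n_e·A·C_max = 0.32 × 7.2 × 0.011 = 0.02534 kg/m.
D = 1.7²/(4π × 1500 × 0.02534²) = 0.239 m²/day.

0.239 m²/day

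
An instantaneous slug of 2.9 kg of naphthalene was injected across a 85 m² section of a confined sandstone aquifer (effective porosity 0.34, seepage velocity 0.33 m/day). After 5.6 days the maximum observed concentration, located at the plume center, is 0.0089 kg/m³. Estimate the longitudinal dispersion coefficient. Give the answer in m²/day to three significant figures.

At the plume center C_max = M/(n_e·A·√(4πDt)), so D = M²/(4πt·(n_e·A·C_max)²).
n_e·A·C_max = 0.34 × 85 × 0.0089 = 0.2572 kg/m.
D = 2.9²/(4π × 5.6 × 0.2572²) = 1.81 m²/day.

1.81 m²/day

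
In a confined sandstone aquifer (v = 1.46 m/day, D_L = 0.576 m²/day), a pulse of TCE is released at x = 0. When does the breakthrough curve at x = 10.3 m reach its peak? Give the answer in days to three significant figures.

6.79 days

For the 1D instantaneous-source solution, setting ∂C/∂t = 0 at fixed x gives v²t² + 2Dt − x² = 0, so t = (√(D² + v²x²) − D)/v².
√(D² + v²x²) = √(0.576² + 1.46² × 10.3²) = 15.05; v² = 2.1316.
t = (15.05 − 0.576)/2.1316 = 6.79 days (vs. the pure-advection estimate x/v = 7.05 d).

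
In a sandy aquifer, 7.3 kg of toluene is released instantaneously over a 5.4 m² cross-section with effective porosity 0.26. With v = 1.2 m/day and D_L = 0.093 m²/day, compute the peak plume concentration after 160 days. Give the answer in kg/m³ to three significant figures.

The peak of an instantaneous 1D plume sits at x = vt; there the Gaussian factor is 1 and C_max = M/(n_e·A·√(4πDt)), where n_e·A is the pore area the mass is dissolved in.
√(4πDt) = √(4π × 0.093 × 160) = 13.67 m, so C_max = 7.3/(0.26 × 5.4 × 13.67) = 0.380 kg/m³.

0.380 kg/m³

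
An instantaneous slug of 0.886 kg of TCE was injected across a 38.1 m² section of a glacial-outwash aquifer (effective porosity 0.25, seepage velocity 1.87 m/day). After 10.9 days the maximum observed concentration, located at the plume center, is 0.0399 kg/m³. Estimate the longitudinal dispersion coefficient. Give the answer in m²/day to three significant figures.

At the plume center C_max = M/(n_e·A·√(4πDt)), so D = M²/(4πt·(n_e·A·C_max)²).
n_e·A·C_max = 0.25 × 38.1 × 0.0399 = 0.3800 kg/m.
D = 0.886²/(4π × 10.9 × 0.3800²) = 0.0397 m²/day.

0.0397 m²/day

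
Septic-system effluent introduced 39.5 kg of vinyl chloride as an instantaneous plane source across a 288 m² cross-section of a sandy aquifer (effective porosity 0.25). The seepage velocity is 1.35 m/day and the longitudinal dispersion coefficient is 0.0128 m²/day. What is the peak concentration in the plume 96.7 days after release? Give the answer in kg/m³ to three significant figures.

The peak of an instantaneous 1D plume sits at x = vt; there the Gaussian factor is 1 and C_max = M/(n_e·A·√(4πDt)), where n_e·A is the pore area the mass is dissolved in.
√(4πDt) = √(4π × 0.0128 × 96.7) = 3.944 m, so C_max = 39.5/(0.25 × 288 × 3.944) = 0.139 kg/m³.

0.139 kg/m³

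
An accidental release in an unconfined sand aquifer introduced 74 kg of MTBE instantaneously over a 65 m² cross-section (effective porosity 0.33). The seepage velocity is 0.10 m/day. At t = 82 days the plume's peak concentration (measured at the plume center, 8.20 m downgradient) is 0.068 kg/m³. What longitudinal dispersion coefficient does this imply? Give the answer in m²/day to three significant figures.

At the plume center C_max = M/(n_e·A·√(4πDt)), so D = M²/(4πt·(n_e·A·C_max)²).
n_e·A·C_max = 0.33 × 65 × 0.068 = 1.459 kg/m.
D = 74²/(4π × 82 × 1.459²) = 2.50 m²/day.

2.50 m²/day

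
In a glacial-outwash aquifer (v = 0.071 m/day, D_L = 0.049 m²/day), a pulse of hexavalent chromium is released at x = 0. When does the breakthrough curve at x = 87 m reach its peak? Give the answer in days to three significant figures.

1220 days

For the 1D instantaneous-source solution, setting ∂C/∂t = 0 at fixed x gives v²t² + 2Dt − x² = 0, so t = (√(D² + v²x²) − D)/v².
√(D² + v²x²) = √(0.049² + 0.071² × 87²) = 6.177; v² = 0.005041.
t = (6.177 − 0.049)/0.005041 = 1220 days (vs. the pure-advection estimate x/v = 1230 d).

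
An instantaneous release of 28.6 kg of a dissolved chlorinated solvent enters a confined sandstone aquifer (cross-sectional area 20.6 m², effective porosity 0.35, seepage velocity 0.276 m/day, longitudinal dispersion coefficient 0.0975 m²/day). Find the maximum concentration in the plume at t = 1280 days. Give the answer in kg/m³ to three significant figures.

0.100 kg/m³

The peak of an instantaneous 1D plume sits at x = vt; there the Gaussian factor is 1 and C_max = M/(n_e·A·√(4πDt)), where n_e·A is the pore area the mass is dissolved in.
√(4πDt) = √(4π × 0.0975 × 1280) = 39.60 m, so C_max = 28.6/(0.35 × 20.6 × 39.60) = 0.100 kg/m³.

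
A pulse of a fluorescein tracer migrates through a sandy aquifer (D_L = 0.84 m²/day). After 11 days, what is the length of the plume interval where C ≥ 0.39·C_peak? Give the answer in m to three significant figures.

11.8 m

The plume is Gaussian with σ = √(2Dt) = √(2 × 0.84 × 11) = 4.299 m.
C/C_peak = exp(−Δx²/(2σ²)) = 0.39 ⇒ Δx = σ·√(−2 ln 0.39) = 4.299 × 1.372 = 5.898 m.
Width = 2Δx = 11.8 m.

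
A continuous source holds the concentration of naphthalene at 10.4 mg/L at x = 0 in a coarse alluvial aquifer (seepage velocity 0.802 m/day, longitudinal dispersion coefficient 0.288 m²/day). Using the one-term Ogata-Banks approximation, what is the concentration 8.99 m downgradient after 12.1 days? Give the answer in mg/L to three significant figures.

For a continuous step input, C/C₀ ≈ ½·erfc((x−vt)/(2√(Dt))).
vt = 0.802 × 12.1 = 9.7042 m and 2√(Dt) = 2√(0.288 × 12.1) = 3.734 m.
Argument (x−vt)/(2√(Dt)) = (8.99 − 9.7042)/3.734 = -0.1913; ½·erfc(-0.1913) = 0.6066.
C = 10.4 × 0.6066 = 6.31 mg/L.

6.31 mg/L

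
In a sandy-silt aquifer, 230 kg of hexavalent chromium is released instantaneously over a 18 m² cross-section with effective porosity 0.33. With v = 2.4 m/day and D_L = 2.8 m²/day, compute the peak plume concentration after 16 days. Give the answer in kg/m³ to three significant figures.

The peak of an instantaneous 1D plume sits at x = vt; there the Gaussian factor is 1 and C_max = M/(n_e·A·√(4πDt)), where n_e·A is the pore area the mass is dissolved in.
√(4πDt) = √(4π × 2.8 × 16) = 23.73 m, so C_max = 230/(0.33 × 18 × 23.73) = 1.63 kg/m³.

1.63 kg/m³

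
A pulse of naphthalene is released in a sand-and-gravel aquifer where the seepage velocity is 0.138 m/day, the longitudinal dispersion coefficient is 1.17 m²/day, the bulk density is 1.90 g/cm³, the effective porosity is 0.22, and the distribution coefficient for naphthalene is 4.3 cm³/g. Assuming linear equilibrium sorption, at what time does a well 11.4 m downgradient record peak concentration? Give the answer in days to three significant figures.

Retardation factor R = 1 + ρ_b·K_d/n = 1 + 1.90 × 4.3/0.22 = 38.14.
Sorption retards both mechanisms: v_R = v/R = 0.003618 m/day, D_R = D/R = 0.03068 m²/day.
Peak time from v_R²t² + 2D_R t − x² = 0: t = (√(D_R² + v_R²x²) − D_R)/v_R².
√(D_R² + v_R²x²) = √(0.03068² + 0.003618² × 11.4²) = 0.05140; v_R² = 1.309e-05.
t = (0.05140 − 0.03068)/1.309e-05 = 1580 days.

1580 days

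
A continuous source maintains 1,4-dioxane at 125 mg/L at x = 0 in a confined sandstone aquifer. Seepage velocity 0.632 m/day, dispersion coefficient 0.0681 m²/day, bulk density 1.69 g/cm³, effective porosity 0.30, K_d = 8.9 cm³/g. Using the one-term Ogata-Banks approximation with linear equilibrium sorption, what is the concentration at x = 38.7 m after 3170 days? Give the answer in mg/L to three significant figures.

70.7 mg/L

Retardation factor R = 1 + ρ_b·K_d/n = 1 + 1.69 × 8.9/0.30 = 51.14.
Sorption retards both mechanisms: v_R = v/R = 0.01236 m/day, D_R = D/R = 0.001332 m²/day.
v_R·t = 0.01236 × 3170 = 39.1812 m; 2√(D_R t) = 4.110 m; argument = (38.7 − 39.1812)/4.110 = -0.1171.
C = C₀ × ½·erfc(-0.1171) = 125 × 0.5658 = 70.7 mg/L.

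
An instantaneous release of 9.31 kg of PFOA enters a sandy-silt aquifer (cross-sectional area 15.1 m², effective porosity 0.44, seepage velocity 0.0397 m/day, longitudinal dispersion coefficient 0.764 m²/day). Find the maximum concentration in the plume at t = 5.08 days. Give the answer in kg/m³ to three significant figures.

0.201 kg/m³

The peak of an instantaneous 1D plume sits at x = vt; there the Gaussian factor is 1 and C_max = M/(n_e·A·√(4πDt)), where n_e·A is the pore area the mass is dissolved in.
√(4πDt) = √(4π × 0.764 × 5.08) = 6.984 m, so C_max = 9.31/(0.44 × 15.1 × 6.984) = 0.201 kg/m³.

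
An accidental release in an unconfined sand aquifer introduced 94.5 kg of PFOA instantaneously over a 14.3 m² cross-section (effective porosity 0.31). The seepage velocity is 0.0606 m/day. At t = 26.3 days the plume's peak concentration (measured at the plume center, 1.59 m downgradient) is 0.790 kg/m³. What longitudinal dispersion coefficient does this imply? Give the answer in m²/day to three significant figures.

2.20 m²/day

At the plume center C_max = M/(n_e·A·√(4πDt)), so D = M²/(4πt·(n_e·A·C_max)²).
n_e·A·C_max = 0.31 × 14.3 × 0.790 = 3.502 kg/m.
D = 94.5²/(4π × 26.3 × 3.502²) = 2.20 m²/day.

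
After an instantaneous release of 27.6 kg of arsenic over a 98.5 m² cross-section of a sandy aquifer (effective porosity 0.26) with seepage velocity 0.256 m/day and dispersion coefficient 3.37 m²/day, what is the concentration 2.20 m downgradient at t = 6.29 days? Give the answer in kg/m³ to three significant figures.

For an instantaneous plane source, C(x,t) = M/(n_e·A·√(4πDt)) · exp(−(x−vt)²/(4Dt)), with n_e·A the pore (flow) area.
Plume center vt = 0.256 × 6.29 = 1.61024 m, so the well at 2.20 m is 0.58976 m downgradient of the peak.
√(4πDt) = 16.32 m, giving peak height M/(n_e·A·√(4πDt)) = 27.6/(0.26 × 98.5 × 16.32) = 0.06604 kg/m³.
(x−vt)²/(4Dt) = (0.58976)²/(4 × 3.37 × 6.29) = 0.004102; exp(−0.004102) = 0.9959.
C = 0.06604 × 0.9959 = 0.0658 kg/m³.

0.0658 kg/m³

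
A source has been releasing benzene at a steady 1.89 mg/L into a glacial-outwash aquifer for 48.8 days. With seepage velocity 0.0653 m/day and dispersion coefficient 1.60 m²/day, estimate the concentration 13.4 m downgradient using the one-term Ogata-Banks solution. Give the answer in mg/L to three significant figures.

0.391 mg/L

For a continuous step input, C/C₀ ≈ ½·erfc((x−vt)/(2√(Dt))).
vt = 0.0653 × 48.8 = 3.18664 m and 2√(Dt) = 2√(1.60 × 48.8) = 17.67 m.
Argument (x−vt)/(2√(Dt)) = (13.4 − 3.18664)/17.67 = 0.5780; ½·erfc(0.5780) = 0.2068.
C = 1.89 × 0.2068 = 0.391 mg/L.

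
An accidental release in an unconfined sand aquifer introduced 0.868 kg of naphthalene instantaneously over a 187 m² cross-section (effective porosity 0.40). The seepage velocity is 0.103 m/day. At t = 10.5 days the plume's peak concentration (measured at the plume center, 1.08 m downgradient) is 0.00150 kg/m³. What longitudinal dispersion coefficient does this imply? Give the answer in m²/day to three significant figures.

At the plume center C_max = M/(n_e·A·√(4πDt)), so D = M²/(4πt·(n_e·A·C_max)²).
n_e·A·C_max = 0.40 × 187 × 0.00150 = 0.1122 kg/m.
D = 0.868²/(4π × 10.5 × 0.1122²) = 0.454 m²/day.

0.454 m²/day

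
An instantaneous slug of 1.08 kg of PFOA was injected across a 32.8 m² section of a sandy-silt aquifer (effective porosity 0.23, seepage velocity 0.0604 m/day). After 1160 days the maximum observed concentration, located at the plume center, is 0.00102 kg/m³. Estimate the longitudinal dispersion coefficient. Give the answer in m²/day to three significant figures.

1.35 m²/day

At the plume center C_max = M/(n_e·A·√(4πDt)), so D = M²/(4πt·(n_e·A·C_max)²).
n_e·A·C_max = 0.23 × 32.8 × 0.00102 = 0.007695 kg/m.
D = 1.08²/(4π × 1160 × 0.007695²) = 1.35 m²/day.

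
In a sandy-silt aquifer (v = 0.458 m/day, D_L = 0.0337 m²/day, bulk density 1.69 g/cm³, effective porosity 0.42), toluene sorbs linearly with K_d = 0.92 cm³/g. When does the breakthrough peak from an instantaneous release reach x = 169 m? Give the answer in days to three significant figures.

1730 days

Retardation factor R = 1 + ρ_b·K_d/n = 1 + 1.69 × 0.92/0.42 = 4.702.
Sorption retards both mechanisms: v_R = v/R = 0.09741 m/day, D_R = D/R = 0.007167 m²/day.
Peak time from v_R²t² + 2D_R t − x² = 0: t = (√(D_R² + v_R²x²) − D_R)/v_R².
√(D_R² + v_R²x²) = √(0.007167² + 0.09741² × 169²) = 16.46; v_R² = 0.009489.
t = (16.46 − 0.007167)/0.009489 = 1730 days.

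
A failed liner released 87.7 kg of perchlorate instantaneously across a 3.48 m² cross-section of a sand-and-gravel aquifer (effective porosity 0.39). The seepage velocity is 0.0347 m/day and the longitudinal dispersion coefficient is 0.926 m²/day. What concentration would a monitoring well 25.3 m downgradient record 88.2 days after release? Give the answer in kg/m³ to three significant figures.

For an instantaneous plane source, C(x,t) = M/(n_e·A·√(4πDt)) · exp(−(x−vt)²/(4Dt)), with n_e·A the pore (flow) area.
Plume center vt = 0.0347 × 88.2 = 3.06054 m, so the well at 25.3 m is 22.23946 m downgradient of the peak.
√(4πDt) = 32.04 m, giving peak height M/(n_e·A·√(4πDt)) = 87.7/(0.39 × 3.48 × 32.04) = 2.017 kg/m³.
(x−vt)²/(4Dt) = (22.23946)²/(4 × 0.926 × 88.2) = 1.514; exp(−1.514) = 0.2200.
C = 2.017 × 0.2200 = 0.444 kg/m³.

0.444 kg/m³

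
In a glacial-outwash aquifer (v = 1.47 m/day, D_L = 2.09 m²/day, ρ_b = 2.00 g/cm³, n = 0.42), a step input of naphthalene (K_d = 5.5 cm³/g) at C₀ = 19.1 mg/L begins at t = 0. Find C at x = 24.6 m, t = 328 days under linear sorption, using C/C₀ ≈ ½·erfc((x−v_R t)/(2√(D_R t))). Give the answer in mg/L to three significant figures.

3.18 mg/L

Retardation factor R = 1 + ρ_b·K_d/n = 1 + 2.00 × 5.5/0.42 = 27.19.
Sorption retards both mechanisms: v_R = v/R = 0.05406 m/day, D_R = D/R = 0.07687 m²/day.
v_R·t = 0.05406 × 328 = 17.73168 m; 2√(D_R t) = 10.04 m; argument = (24.6 − 17.73168)/10.04 = 0.6841.
C = C₀ × ½·erfc(0.6841) = 19.1 × 0.1667 = 3.18 mg/L.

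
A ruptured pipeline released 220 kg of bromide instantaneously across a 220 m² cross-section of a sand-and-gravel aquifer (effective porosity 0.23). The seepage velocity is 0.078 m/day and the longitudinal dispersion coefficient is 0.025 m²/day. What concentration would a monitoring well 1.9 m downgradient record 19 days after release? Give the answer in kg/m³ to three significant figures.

1.62 kg/m³

For an instantaneous plane source, C(x,t) = M/(n_e·A·√(4πDt)) · exp(−(x−vt)²/(4Dt)), with n_e·A the pore (flow) area.
Plume center vt = 0.078 × 19 = 1.482 m, so the well at 1.9 m is 0.418 m downgradient of the peak.
√(4πDt) = 2.443 m, giving peak height M/(n_e·A·√(4πDt)) = 220/(0.23 × 220 × 2.443) = 1.780 kg/m³.
(x−vt)²/(4Dt) = (0.418)²/(4 × 0.025 × 19) = 0.09196; exp(−0.09196) = 0.9121.
C = 1.780 × 0.9121 = 1.62 kg/m³.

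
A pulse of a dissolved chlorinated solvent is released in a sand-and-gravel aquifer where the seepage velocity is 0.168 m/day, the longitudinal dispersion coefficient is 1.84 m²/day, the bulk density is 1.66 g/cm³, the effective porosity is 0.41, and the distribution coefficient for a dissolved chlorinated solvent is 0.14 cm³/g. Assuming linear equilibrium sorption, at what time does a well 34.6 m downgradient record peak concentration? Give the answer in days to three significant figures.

Retardation factor R = 1 + ρ_b·K_d/n = 1 + 1.66 × 0.14/0.41 = 1.567.
Sorption retards both mechanisms: v_R = v/R = 0.1072 m/day, D_R = D/R = 1.174 m²/day.
Peak time from v_R²t² + 2D_R t − x² = 0: t = (√(D_R² + v_R²x²) − D_R)/v_R².
√(D_R² + v_R²x²) = √(1.174² + 0.1072² × 34.6²) = 3.890; v_R² = 0.01149.
t = (3.890 − 1.174)/0.01149 = 236 days.

236 days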